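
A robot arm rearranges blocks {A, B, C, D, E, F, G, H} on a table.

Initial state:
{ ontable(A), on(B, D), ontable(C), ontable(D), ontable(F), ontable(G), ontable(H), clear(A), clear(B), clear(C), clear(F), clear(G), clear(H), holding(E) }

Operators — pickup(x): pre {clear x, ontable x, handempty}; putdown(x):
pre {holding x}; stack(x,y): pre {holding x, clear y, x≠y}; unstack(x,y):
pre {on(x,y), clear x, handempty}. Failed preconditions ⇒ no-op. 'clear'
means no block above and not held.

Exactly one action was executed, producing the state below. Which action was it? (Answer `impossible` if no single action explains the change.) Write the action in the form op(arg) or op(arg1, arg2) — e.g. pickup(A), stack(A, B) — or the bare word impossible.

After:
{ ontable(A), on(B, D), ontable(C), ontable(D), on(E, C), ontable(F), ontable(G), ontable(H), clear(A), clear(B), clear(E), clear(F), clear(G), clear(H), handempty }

stack(E, C)

target: towers=[A; C/E; D/B; F; G; H] holding=-
        putdown(E) → towers=[A; C; D/B; E; F; G; H] holding=-
       stack(E, G) → towers=[A; C; D/B; F; G/E; H] holding=-
       stack(E, A) → towers=[A/E; C; D/B; F; G; H] holding=-
       stack(E, H) → towers=[A; C; D/B; F; G; H/E] holding=-
       stack(E, B) → towers=[A; C; D/B/E; F; G; H] holding=-
       stack(E, F) → towers=[A; C; D/B; F/E; G; H] holding=-
       stack(E, C) → towers=[A; C/E; D/B; F; G; H] holding=-  ← match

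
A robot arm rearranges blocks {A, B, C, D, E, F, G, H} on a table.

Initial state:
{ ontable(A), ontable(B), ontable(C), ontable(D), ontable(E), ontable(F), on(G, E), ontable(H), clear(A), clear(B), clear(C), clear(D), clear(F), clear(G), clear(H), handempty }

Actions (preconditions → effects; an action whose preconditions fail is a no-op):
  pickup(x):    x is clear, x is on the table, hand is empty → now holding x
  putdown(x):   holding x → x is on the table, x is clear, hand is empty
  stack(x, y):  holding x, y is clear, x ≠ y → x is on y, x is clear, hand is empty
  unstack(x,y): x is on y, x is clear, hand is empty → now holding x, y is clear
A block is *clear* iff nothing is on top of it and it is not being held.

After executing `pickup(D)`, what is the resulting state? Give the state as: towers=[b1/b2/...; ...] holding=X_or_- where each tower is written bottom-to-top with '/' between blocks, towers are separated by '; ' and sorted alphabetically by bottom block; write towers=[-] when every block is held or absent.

before: towers=[A; B; C; D; E/G; F; H] holding=-
pre[pickup(D)]: clear(D) ok, ontable(D) ok, handempty ok
all met → apply pickup(D)
after:  towers=[A; B; C; E/G; F; H] holding=D

towers=[A; B; C; E/G; F; H] holding=D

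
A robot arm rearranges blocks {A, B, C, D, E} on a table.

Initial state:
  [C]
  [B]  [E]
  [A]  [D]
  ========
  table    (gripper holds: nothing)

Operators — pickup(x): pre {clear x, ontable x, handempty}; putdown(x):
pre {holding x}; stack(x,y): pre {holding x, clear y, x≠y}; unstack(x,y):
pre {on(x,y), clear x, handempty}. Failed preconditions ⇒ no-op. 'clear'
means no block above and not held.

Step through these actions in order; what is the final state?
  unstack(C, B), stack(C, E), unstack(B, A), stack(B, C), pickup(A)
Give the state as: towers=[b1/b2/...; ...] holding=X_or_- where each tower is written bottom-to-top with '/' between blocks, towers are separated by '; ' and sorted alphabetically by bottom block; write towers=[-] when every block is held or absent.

towers=[D/E/C/B] holding=A

step 1 (unstack(C, B)): towers=[A/B; D/E] holding=C
step 2 (stack(C, E)): towers=[A/B; D/E/C] holding=-
step 3 (unstack(B, A)): towers=[A; D/E/C] holding=B
step 4 (stack(B, C)): towers=[A; D/E/C/B] holding=-
step 5 (pickup(A)): towers=[D/E/C/B] holding=A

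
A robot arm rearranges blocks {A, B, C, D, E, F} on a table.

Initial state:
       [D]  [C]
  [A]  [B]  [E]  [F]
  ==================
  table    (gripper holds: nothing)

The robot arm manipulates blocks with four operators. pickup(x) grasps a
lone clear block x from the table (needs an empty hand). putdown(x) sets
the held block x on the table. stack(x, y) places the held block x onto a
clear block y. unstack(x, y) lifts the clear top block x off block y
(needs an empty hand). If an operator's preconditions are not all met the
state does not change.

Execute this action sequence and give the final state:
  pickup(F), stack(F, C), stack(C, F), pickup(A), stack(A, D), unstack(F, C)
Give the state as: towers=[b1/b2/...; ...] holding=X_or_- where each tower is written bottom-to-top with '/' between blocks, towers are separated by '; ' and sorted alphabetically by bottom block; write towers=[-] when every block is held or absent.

towers=[B/D/A; E/C] holding=F

step 1 (pickup(F)): towers=[A; B/D; E/C] holding=F
step 2 (stack(F, C)): towers=[A; B/D; E/C/F] holding=-
step 3 (stack(C, F)) [no-op]: towers=[A; B/D; E/C/F] holding=-
step 4 (pickup(A)): towers=[B/D; E/C/F] holding=A
step 5 (stack(A, D)): towers=[B/D/A; E/C/F] holding=-
step 6 (unstack(F, C)): towers=[B/D/A; E/C] holding=F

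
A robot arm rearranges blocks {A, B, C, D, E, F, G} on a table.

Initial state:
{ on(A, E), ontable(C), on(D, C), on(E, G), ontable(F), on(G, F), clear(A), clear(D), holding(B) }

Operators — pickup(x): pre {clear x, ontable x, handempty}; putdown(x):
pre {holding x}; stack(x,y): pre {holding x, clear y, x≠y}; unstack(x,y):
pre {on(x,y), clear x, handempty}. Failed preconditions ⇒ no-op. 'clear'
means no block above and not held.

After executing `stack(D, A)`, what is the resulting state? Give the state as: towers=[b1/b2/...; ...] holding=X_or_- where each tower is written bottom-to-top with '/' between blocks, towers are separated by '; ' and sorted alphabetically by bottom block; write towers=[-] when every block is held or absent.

before: towers=[C/D; F/G/E/A] holding=B
pre[stack(D, A)]: holding(D) no, clear(A) yes, D≠A yes
holding(D) unmet → stack(D, A) is a no-op
after:  towers=[C/D; F/G/E/A] holding=B

towers=[C/D; F/G/E/A] holding=B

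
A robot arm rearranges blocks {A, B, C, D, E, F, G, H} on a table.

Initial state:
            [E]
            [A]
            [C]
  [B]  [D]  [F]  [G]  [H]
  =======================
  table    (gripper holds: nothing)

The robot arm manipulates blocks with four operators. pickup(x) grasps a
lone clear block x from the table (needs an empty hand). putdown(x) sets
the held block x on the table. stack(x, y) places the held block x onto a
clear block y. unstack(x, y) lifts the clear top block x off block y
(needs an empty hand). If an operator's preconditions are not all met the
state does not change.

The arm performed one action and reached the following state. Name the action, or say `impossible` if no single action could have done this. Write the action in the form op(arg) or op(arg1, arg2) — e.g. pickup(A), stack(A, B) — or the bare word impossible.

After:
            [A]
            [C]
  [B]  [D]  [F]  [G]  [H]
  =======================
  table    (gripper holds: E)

unstack(E, A)

target: towers=[B; D; F/C/A; G; H] holding=E
         pickup(G) → towers=[B; D; F/C/A/E; H] holding=G
     unstack(E, A) → towers=[B; D; F/C/A; G; H] holding=E  ← match
         pickup(H) → towers=[B; D; F/C/A/E; G] holding=H
         pickup(B) → towers=[D; F/C/A/E; G; H] holding=B
         pickup(D) → towers=[B; F/C/A/E; G; H] holding=D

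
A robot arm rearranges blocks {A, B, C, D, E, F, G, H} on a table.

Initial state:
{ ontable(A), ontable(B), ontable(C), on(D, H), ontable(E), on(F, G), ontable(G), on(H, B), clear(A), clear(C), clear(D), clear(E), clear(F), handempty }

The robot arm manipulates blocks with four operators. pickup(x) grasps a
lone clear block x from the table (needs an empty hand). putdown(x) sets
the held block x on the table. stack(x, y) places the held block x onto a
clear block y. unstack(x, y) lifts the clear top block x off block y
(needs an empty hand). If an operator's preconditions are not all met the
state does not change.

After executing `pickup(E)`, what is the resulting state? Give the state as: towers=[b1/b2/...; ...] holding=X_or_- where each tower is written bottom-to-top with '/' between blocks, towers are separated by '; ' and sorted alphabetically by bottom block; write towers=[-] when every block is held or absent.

towers=[A; B/H/D; C; G/F] holding=E

before: towers=[A; B/H/D; C; E; G/F] holding=-
pre[pickup(E)]: clear(E) ok, ontable(E) ok, handempty ok
all met → apply pickup(E)
after:  towers=[A; B/H/D; C; G/F] holding=E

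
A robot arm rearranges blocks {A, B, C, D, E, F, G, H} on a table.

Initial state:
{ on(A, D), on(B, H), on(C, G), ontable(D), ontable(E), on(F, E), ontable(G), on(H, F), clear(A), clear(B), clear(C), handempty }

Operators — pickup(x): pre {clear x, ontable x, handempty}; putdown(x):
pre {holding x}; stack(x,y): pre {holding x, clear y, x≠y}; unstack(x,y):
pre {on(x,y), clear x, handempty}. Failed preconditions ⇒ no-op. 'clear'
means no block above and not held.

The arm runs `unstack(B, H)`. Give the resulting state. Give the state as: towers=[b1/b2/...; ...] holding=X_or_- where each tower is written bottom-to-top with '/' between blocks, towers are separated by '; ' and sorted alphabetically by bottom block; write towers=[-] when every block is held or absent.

towers=[D/A; E/F/H; G/C] holding=B

before: towers=[D/A; E/F/H/B; G/C] holding=-
pre[unstack(B, H)]: on(B,H) ok, clear(B) ok, handempty ok
all met → apply unstack(B, H)
after:  towers=[D/A; E/F/H; G/C] holding=B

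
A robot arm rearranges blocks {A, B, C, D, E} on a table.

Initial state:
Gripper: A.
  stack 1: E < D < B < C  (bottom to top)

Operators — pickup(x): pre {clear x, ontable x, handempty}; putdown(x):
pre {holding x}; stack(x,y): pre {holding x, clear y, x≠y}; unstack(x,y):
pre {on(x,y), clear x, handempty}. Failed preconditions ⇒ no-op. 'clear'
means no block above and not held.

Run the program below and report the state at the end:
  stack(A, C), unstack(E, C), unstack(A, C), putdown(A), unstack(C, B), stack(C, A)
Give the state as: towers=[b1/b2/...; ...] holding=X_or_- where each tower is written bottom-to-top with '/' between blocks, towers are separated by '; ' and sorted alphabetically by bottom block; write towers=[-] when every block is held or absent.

step 1 (stack(A, C)): towers=[E/D/B/C/A] holding=-
step 2 (unstack(E, C)) [no-op]: towers=[E/D/B/C/A] holding=-
step 3 (unstack(A, C)): towers=[E/D/B/C] holding=A
step 4 (putdown(A)): towers=[A; E/D/B/C] holding=-
step 5 (unstack(C, B)): towers=[A; E/D/B] holding=C
step 6 (stack(C, A)): towers=[A/C; E/D/B] holding=-

towers=[A/C; E/D/B] holding=-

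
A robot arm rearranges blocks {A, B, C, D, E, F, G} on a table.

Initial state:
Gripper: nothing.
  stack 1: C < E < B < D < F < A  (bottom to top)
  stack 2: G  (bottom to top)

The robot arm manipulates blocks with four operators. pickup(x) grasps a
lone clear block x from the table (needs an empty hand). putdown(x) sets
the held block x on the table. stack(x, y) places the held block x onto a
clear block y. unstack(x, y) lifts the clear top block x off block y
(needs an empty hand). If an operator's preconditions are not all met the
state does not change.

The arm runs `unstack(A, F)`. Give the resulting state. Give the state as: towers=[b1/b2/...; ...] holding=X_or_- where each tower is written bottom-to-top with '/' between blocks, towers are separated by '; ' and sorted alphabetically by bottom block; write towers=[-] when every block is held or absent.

towers=[C/E/B/D/F; G] holding=A

before: towers=[C/E/B/D/F/A; G] holding=-
pre[unstack(A, F)]: on(A,F) ✓, clear(A) ✓, handempty ✓
all met → apply unstack(A, F)
after:  towers=[C/E/B/D/F; G] holding=A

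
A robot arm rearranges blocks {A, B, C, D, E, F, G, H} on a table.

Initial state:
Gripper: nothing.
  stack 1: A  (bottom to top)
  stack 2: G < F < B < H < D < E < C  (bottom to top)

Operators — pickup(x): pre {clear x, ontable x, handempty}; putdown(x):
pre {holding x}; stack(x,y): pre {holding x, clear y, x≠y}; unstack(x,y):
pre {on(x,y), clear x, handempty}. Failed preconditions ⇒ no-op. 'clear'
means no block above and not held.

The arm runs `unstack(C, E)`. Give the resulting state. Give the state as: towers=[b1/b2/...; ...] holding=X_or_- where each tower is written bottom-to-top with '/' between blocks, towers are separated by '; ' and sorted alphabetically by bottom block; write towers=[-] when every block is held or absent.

towers=[A; G/F/B/H/D/E] holding=C

before: towers=[A; G/F/B/H/D/E/C] holding=-
pre[unstack(C, E)]: on(C,E) ok, clear(C) ok, handempty ok
all met → apply unstack(C, E)
after:  towers=[A; G/F/B/H/D/E] holding=C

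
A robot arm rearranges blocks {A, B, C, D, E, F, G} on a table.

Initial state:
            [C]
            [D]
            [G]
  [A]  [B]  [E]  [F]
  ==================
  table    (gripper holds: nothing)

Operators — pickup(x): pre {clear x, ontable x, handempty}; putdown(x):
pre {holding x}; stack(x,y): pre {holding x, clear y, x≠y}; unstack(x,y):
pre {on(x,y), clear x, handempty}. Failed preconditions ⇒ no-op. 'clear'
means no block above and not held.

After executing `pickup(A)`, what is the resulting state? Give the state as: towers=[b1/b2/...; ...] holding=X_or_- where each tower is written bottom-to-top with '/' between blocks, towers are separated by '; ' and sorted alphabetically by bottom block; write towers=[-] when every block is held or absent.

before: towers=[A; B; E/G/D/C; F] holding=-
pre[pickup(A)]: clear(A) ✓, ontable(A) ✓, handempty ✓
all met → apply pickup(A)
after:  towers=[B; E/G/D/C; F] holding=A

towers=[B; E/G/D/C; F] holding=A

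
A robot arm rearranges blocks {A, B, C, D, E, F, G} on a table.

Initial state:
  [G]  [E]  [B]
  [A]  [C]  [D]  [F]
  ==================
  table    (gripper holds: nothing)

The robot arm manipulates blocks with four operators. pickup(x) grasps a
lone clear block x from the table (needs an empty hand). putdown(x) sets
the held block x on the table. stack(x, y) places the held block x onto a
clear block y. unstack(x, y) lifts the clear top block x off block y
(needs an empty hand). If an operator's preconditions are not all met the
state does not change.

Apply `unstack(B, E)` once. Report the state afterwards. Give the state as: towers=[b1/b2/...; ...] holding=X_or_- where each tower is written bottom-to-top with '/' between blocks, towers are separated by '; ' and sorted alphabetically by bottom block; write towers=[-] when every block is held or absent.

before: towers=[A/G; C/E; D/B; F] holding=-
pre[unstack(B, E)]: on(B,E) no, clear(B) yes, handempty yes
on(B,E) unmet → unstack(B, E) is a no-op
after:  towers=[A/G; C/E; D/B; F] holding=-

towers=[A/G; C/E; D/B; F] holding=-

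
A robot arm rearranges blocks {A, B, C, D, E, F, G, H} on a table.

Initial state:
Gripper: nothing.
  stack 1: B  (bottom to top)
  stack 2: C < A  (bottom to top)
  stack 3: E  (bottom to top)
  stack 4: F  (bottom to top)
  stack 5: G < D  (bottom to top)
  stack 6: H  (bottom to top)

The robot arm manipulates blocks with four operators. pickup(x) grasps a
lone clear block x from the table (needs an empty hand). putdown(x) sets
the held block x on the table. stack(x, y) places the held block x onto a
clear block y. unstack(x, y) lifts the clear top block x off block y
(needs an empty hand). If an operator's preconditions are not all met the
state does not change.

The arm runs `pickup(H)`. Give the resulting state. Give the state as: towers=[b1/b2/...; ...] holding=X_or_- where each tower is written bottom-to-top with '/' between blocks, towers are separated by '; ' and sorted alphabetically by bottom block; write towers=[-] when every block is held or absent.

before: towers=[B; C/A; E; F; G/D; H] holding=-
pre[pickup(H)]: clear(H) ok, ontable(H) ok, handempty ok
all met → apply pickup(H)
after:  towers=[B; C/A; E; F; G/D] holding=H

towers=[B; C/A; E; F; G/D] holding=H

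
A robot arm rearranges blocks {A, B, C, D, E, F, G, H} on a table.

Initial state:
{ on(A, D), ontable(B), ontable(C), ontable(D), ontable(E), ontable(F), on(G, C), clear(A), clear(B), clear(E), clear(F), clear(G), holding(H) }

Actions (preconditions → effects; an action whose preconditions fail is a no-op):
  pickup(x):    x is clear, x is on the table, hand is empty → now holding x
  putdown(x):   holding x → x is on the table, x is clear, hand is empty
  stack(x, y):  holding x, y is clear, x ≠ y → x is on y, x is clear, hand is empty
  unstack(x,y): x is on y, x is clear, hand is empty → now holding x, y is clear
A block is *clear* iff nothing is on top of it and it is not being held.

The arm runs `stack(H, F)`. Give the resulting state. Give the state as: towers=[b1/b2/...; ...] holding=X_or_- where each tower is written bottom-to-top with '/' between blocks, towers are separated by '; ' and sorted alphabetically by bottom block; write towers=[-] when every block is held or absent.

towers=[B; C/G; D/A; E; F/H] holding=-

before: towers=[B; C/G; D/A; E; F] holding=H
pre[stack(H, F)]: holding(H) yes, clear(F) yes, H≠F yes
all met → apply stack(H, F)
after:  towers=[B; C/G; D/A; E; F/H] holding=-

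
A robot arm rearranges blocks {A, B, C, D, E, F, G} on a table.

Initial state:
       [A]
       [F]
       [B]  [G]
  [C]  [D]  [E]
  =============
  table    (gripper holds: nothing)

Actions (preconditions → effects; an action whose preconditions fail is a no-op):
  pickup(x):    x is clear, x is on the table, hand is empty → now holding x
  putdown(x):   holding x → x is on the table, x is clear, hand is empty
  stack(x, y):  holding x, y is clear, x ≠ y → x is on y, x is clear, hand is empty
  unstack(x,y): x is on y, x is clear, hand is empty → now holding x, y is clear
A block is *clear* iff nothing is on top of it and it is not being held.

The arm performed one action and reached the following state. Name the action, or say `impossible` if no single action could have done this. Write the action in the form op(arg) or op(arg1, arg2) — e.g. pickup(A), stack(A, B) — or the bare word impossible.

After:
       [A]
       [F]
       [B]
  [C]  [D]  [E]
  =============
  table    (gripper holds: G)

target: towers=[C; D/B/F/A; E] holding=G
     unstack(G, E) → towers=[C; D/B/F/A; E] holding=G  ← match
     unstack(A, F) → towers=[C; D/B/F; E/G] holding=A
         pickup(C) → towers=[D/B/F/A; E/G] holding=C

unstack(G, E)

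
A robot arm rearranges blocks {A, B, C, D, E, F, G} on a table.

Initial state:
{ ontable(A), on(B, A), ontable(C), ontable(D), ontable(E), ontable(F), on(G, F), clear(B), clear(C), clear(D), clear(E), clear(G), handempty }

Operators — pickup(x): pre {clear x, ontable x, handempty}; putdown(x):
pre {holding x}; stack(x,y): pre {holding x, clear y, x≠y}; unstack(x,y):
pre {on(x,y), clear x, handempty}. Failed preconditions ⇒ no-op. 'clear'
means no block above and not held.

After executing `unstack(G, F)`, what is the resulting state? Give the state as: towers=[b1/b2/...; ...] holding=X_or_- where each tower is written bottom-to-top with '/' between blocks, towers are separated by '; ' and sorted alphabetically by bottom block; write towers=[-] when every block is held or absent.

before: towers=[A/B; C; D; E; F/G] holding=-
pre[unstack(G, F)]: on(G,F) yes, clear(G) yes, handempty yes
all met → apply unstack(G, F)
after:  towers=[A/B; C; D; E; F] holding=G

towers=[A/B; C; D; E; F] holding=G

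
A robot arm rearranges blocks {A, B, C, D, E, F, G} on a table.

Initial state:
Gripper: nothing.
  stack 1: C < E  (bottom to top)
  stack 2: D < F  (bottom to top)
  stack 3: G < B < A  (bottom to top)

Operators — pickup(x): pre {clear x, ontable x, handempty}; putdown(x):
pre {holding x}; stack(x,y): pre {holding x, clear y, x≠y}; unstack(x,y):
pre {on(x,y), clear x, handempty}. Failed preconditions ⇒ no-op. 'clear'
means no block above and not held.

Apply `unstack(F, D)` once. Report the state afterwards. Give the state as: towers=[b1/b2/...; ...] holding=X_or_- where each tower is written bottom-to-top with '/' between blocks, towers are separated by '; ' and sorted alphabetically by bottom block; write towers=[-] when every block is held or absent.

before: towers=[C/E; D/F; G/B/A] holding=-
pre[unstack(F, D)]: on(F,D) yes, clear(F) yes, handempty yes
all met → apply unstack(F, D)
after:  towers=[C/E; D; G/B/A] holding=F

towers=[C/E; D; G/B/A] holding=F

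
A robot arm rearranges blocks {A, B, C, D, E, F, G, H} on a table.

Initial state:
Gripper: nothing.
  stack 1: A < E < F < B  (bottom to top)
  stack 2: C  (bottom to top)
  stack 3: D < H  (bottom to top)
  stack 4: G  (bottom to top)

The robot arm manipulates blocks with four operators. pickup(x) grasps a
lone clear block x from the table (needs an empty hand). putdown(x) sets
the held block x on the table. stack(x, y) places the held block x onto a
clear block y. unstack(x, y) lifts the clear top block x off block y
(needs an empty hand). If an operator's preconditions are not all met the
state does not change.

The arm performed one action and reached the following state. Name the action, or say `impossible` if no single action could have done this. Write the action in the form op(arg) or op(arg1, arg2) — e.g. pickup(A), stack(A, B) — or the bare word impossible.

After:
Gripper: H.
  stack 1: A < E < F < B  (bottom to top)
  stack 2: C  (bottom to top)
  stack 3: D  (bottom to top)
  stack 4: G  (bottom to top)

target: towers=[A/E/F/B; C; D; G] holding=H
         pickup(G) → towers=[A/E/F/B; C; D/H] holding=G
     unstack(H, D) → towers=[A/E/F/B; C; D; G] holding=H  ← match
     unstack(B, F) → towers=[A/E/F; C; D/H; G] holding=B
         pickup(C) → towers=[A/E/F/B; D/H; G] holding=C

unstack(H, D)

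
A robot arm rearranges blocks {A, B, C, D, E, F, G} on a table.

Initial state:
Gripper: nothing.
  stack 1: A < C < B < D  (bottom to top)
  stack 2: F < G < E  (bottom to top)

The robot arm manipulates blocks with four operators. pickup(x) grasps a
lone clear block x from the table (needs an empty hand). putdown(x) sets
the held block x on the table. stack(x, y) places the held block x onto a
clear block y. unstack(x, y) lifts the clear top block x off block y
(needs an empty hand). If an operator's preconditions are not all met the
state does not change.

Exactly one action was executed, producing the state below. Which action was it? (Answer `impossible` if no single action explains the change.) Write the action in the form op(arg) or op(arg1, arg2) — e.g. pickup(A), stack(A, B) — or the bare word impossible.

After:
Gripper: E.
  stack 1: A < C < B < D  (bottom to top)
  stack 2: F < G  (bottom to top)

unstack(E, G)

target: towers=[A/C/B/D; F/G] holding=E
     unstack(D, B) → towers=[A/C/B; F/G/E] holding=D
     unstack(E, G) → towers=[A/C/B/D; F/G] holding=E  ← match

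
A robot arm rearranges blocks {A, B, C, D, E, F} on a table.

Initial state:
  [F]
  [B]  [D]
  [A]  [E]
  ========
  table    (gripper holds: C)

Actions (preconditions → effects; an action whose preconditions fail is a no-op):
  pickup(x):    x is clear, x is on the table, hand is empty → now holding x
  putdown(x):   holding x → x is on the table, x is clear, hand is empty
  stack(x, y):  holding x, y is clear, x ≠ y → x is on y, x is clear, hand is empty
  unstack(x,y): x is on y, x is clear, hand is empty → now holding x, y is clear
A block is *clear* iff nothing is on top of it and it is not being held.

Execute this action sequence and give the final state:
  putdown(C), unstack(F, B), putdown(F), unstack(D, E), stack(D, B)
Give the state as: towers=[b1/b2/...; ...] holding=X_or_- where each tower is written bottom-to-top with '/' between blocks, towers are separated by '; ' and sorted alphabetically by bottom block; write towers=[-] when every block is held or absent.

towers=[A/B/D; C; E; F] holding=-

step 1 (putdown(C)): towers=[A/B/F; C; E/D] holding=-
step 2 (unstack(F, B)): towers=[A/B; C; E/D] holding=F
step 3 (putdown(F)): towers=[A/B; C; E/D; F] holding=-
step 4 (unstack(D, E)): towers=[A/B; C; E; F] holding=D
step 5 (stack(D, B)): towers=[A/B/D; C; E; F] holding=-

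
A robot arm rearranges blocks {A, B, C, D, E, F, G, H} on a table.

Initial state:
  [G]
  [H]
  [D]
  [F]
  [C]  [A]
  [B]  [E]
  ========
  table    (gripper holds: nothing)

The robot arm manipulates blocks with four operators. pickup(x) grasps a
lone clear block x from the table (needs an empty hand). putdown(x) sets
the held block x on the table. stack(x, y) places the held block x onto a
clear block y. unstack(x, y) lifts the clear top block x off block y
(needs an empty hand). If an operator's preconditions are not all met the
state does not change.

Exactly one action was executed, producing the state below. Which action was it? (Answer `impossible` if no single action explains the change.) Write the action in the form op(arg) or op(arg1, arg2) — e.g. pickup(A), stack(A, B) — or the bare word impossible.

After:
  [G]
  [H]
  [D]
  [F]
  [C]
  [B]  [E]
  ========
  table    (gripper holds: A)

target: towers=[B/C/F/D/H/G; E] holding=A
     unstack(G, H) → towers=[B/C/F/D/H; E/A] holding=G
     unstack(A, E) → towers=[B/C/F/D/H/G; E] holding=A  ← match

unstack(A, E)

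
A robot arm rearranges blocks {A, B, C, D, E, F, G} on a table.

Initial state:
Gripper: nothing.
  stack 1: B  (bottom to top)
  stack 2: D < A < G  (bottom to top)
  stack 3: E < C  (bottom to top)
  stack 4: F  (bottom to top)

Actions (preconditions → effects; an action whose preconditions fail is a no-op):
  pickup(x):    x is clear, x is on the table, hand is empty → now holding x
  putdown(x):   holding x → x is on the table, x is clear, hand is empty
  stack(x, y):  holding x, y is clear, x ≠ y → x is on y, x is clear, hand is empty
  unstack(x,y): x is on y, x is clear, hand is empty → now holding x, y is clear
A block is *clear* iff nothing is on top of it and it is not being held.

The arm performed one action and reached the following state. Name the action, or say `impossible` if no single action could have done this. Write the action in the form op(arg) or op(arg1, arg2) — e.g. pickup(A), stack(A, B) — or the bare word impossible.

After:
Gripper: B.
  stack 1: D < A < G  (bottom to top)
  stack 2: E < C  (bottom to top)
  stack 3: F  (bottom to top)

target: towers=[D/A/G; E/C; F] holding=B
         pickup(B) → towers=[D/A/G; E/C; F] holding=B  ← match
         pickup(F) → towers=[B; D/A/G; E/C] holding=F
     unstack(G, A) → towers=[B; D/A; E/C; F] holding=G
     unstack(C, E) → towers=[B; D/A/G; E; F] holding=C

pickup(B)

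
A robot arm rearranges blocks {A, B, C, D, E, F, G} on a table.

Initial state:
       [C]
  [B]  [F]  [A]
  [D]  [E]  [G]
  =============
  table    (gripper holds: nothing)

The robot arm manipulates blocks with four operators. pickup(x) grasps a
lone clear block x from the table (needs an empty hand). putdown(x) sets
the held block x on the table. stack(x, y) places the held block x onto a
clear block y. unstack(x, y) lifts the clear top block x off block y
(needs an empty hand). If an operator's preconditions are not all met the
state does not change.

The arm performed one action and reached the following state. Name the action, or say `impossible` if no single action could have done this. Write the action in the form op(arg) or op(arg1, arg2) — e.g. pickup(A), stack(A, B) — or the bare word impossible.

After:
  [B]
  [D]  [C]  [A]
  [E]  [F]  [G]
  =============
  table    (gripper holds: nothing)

target: towers=[E/D/B; F/C; G/A] holding=-
     unstack(B, D) → towers=[D; E/F/C; G/A] holding=B
     unstack(A, G) → towers=[D/B; E/F/C; G] holding=A
     unstack(C, F) → towers=[D/B; E/F; G/A] holding=C
none of the 3 applicable actions match → impossible

impossible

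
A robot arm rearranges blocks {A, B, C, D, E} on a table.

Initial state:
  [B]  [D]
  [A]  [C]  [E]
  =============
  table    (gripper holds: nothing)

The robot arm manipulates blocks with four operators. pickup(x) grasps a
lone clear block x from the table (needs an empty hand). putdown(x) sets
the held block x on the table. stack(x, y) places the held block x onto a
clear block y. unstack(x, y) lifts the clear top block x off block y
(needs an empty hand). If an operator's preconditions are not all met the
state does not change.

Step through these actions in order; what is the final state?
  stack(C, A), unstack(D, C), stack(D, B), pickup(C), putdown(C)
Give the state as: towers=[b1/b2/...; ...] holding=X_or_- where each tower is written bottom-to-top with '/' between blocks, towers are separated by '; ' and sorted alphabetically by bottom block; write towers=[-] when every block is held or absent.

towers=[A/B/D; C; E] holding=-

step 1 (stack(C, A)) [no-op]: towers=[A/B; C/D; E] holding=-
step 2 (unstack(D, C)): towers=[A/B; C; E] holding=D
step 3 (stack(D, B)): towers=[A/B/D; C; E] holding=-
step 4 (pickup(C)): towers=[A/B/D; E] holding=C
step 5 (putdown(C)): towers=[A/B/D; C; E] holding=-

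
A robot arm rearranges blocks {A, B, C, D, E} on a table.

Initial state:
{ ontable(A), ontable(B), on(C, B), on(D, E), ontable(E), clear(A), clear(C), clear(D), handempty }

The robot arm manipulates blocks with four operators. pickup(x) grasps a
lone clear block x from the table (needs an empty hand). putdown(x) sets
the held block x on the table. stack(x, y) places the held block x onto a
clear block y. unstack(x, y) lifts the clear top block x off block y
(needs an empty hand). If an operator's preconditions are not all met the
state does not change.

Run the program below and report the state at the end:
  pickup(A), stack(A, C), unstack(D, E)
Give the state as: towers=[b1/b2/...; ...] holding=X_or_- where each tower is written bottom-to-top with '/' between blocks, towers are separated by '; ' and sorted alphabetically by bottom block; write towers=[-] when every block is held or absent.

step 1 (pickup(A)): towers=[B/C; E/D] holding=A
step 2 (stack(A, C)): towers=[B/C/A; E/D] holding=-
step 3 (unstack(D, E)): towers=[B/C/A; E] holding=D

towers=[B/C/A; E] holding=D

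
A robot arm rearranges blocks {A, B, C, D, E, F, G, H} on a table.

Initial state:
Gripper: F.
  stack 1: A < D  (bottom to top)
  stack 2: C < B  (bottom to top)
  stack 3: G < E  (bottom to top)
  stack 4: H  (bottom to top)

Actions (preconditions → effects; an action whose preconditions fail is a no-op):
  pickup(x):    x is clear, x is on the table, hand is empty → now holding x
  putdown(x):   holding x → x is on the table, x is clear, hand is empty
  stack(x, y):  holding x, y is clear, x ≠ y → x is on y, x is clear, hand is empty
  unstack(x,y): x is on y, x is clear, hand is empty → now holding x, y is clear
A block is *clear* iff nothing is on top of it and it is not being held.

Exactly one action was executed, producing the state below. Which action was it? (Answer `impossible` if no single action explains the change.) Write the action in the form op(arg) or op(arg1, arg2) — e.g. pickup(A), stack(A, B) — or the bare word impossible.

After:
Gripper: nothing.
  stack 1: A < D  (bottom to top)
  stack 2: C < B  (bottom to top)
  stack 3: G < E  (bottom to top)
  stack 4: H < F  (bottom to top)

stack(F, H)

target: towers=[A/D; C/B; G/E; H/F] holding=-
        putdown(F) → towers=[A/D; C/B; F; G/E; H] holding=-
       stack(F, E) → towers=[A/D; C/B; G/E/F; H] holding=-
       stack(F, H) → towers=[A/D; C/B; G/E; H/F] holding=-  ← match
       stack(F, B) → towers=[A/D; C/B/F; G/E; H] holding=-
       stack(F, D) → towers=[A/D/F; C/B; G/E; H] holding=-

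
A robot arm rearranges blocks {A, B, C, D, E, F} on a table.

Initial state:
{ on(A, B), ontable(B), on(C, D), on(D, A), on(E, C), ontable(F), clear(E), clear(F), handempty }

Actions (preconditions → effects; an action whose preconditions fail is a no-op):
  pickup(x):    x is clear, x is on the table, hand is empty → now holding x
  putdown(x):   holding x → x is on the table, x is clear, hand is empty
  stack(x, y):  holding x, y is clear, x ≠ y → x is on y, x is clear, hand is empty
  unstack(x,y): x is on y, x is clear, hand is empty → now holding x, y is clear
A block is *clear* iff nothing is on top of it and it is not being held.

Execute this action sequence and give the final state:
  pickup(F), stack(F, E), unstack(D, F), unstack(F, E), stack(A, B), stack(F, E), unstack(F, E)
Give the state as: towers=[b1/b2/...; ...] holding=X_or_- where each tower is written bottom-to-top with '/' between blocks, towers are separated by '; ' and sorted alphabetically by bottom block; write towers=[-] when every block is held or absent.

step 1 (pickup(F)): towers=[B/A/D/C/E] holding=F
step 2 (stack(F, E)): towers=[B/A/D/C/E/F] holding=-
step 3 (unstack(D, F)) [no-op]: towers=[B/A/D/C/E/F] holding=-
step 4 (unstack(F, E)): towers=[B/A/D/C/E] holding=F
step 5 (stack(A, B)) [no-op]: towers=[B/A/D/C/E] holding=F
step 6 (stack(F, E)): towers=[B/A/D/C/E/F] holding=-
step 7 (unstack(F, E)): towers=[B/A/D/C/E] holding=F

towers=[B/A/D/C/E] holding=F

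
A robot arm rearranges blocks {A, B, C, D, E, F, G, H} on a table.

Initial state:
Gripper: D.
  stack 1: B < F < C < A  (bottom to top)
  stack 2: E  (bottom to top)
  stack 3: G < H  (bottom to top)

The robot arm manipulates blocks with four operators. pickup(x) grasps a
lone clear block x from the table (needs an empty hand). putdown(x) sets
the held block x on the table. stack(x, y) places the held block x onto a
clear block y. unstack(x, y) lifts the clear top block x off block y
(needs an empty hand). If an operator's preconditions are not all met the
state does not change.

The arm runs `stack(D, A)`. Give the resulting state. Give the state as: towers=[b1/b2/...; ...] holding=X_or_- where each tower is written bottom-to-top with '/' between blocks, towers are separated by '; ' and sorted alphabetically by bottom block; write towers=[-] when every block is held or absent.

towers=[B/F/C/A/D; E; G/H] holding=-

before: towers=[B/F/C/A; E; G/H] holding=D
pre[stack(D, A)]: holding(D) yes, clear(A) yes, D≠A yes
all met → apply stack(D, A)
after:  towers=[B/F/C/A/D; E; G/H] holding=-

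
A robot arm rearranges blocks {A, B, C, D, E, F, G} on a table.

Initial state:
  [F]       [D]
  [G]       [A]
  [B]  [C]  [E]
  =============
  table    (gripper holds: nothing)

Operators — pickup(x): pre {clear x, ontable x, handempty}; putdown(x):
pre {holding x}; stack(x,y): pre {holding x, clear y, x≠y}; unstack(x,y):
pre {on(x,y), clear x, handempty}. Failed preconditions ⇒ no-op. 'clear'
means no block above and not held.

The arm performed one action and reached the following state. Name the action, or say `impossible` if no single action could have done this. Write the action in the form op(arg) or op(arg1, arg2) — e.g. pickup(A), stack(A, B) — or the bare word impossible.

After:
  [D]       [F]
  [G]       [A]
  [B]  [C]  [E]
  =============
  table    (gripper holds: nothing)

target: towers=[B/G/D; C; E/A/F] holding=-
     unstack(F, G) → towers=[B/G; C; E/A/D] holding=F
     unstack(D, A) → towers=[B/G/F; C; E/A] holding=D
         pickup(C) → towers=[B/G/F; E/A/D] holding=C
none of the 3 applicable actions match → impossible

impossible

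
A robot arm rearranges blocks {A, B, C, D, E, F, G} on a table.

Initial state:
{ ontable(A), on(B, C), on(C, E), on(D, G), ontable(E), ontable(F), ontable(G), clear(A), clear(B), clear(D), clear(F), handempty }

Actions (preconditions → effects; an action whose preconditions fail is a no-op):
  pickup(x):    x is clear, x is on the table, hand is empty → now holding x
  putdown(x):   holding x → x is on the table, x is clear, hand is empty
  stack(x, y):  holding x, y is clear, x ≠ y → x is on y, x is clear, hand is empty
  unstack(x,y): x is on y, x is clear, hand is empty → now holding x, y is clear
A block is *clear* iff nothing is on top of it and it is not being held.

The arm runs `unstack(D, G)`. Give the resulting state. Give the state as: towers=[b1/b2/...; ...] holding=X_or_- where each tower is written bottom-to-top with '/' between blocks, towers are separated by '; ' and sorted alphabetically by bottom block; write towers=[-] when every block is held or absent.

before: towers=[A; E/C/B; F; G/D] holding=-
pre[unstack(D, G)]: on(D,G) yes, clear(D) yes, handempty yes
all met → apply unstack(D, G)
after:  towers=[A; E/C/B; F; G] holding=D

towers=[A; E/C/B; F; G] holding=D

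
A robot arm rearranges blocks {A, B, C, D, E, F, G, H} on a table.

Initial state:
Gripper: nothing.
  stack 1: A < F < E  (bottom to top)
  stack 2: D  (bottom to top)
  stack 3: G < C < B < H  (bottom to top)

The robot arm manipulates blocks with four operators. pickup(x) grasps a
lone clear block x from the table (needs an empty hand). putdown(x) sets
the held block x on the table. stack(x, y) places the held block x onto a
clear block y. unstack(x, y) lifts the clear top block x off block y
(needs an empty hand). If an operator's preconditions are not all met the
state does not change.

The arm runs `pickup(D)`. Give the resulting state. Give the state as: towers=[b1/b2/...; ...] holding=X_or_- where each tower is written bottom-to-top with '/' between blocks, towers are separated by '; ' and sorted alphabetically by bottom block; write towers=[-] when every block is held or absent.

towers=[A/F/E; G/C/B/H] holding=D

before: towers=[A/F/E; D; G/C/B/H] holding=-
pre[pickup(D)]: clear(D) yes, ontable(D) yes, handempty yes
all met → apply pickup(D)
after:  towers=[A/F/E; G/C/B/H] holding=D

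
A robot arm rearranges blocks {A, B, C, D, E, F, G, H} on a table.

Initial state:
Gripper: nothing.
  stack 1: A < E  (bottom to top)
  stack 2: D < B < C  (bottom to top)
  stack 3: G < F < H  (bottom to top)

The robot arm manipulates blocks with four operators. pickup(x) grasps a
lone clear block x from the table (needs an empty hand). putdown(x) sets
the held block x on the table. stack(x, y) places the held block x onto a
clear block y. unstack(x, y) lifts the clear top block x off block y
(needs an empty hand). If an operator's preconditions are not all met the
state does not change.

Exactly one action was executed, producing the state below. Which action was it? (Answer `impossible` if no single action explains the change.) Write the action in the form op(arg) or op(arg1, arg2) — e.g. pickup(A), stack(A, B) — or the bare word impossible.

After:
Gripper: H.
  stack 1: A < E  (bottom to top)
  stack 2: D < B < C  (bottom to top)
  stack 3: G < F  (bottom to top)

unstack(H, F)

target: towers=[A/E; D/B/C; G/F] holding=H
     unstack(E, A) → towers=[A; D/B/C; G/F/H] holding=E
     unstack(H, F) → towers=[A/E; D/B/C; G/F] holding=H  ← match
     unstack(C, B) → towers=[A/E; D/B; G/F/H] holding=C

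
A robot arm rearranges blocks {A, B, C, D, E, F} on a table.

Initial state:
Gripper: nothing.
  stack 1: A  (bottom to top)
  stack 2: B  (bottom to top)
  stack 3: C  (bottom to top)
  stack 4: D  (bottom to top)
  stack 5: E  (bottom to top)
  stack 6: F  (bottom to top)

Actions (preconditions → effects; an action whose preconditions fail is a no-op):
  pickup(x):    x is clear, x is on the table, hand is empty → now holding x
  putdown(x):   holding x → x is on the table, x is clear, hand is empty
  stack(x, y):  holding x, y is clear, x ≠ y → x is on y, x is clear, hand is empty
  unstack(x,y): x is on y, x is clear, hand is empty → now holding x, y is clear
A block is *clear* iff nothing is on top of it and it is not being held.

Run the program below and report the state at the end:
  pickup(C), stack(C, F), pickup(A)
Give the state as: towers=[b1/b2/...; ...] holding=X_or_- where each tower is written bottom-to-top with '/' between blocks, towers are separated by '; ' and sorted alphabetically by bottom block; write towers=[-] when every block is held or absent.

step 1 (pickup(C)): towers=[A; B; D; E; F] holding=C
step 2 (stack(C, F)): towers=[A; B; D; E; F/C] holding=-
step 3 (pickup(A)): towers=[B; D; E; F/C] holding=A

towers=[B; D; E; F/C] holding=A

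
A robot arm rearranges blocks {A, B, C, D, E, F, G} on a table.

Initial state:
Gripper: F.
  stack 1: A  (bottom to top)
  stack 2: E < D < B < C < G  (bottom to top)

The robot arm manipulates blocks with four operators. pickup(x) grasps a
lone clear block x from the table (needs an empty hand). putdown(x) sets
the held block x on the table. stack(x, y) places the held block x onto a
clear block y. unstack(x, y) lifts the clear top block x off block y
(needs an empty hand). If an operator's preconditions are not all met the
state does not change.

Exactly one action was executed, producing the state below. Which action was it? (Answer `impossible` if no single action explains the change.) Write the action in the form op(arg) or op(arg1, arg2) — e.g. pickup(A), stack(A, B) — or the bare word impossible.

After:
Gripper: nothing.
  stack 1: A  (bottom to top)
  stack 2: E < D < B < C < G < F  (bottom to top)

stack(F, G)

target: towers=[A; E/D/B/C/G/F] holding=-
        putdown(F) → towers=[A; E/D/B/C/G; F] holding=-
       stack(F, G) → towers=[A; E/D/B/C/G/F] holding=-  ← match
       stack(F, A) → towers=[A/F; E/D/B/C/G] holding=-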